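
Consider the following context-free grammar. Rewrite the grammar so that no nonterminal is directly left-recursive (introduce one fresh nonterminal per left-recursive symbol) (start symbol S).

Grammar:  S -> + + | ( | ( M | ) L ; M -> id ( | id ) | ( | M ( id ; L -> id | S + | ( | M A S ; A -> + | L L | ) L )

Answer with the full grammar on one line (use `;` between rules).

Directly left-recursive nonterminal: M.
For M: α = {( id}, β = {id (, id ), (}. Rewrite as M → β M' and M' → α M' | ε.

S -> + + | ( | ( M | ) L; M -> id ( M' | id ) M' | ( M'; L -> id | S + | ( | M A S; A -> + | L L | ) L ); M' -> ( id M' | ε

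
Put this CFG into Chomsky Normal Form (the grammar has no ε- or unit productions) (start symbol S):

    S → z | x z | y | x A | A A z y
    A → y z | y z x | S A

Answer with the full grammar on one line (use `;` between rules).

Introduce a nonterminal for each terminal appearing in a rule of length ≥ 2: X1 → x, X2 → z, X3 → y.
Binarize each right-hand side of length ≥ 3 by chaining fresh nonterminals (Y1, Y2, …): affected rules were S → A A X2 X3; A → X3 X2 X1.

S → z | X1 X2 | y | X1 A | A Y1; A → X3 X2 | X3 Y3 | S A; X1 → x; X2 → z; X3 → y; Y1 → A Y2; Y2 → X2 X3; Y3 → X2 X1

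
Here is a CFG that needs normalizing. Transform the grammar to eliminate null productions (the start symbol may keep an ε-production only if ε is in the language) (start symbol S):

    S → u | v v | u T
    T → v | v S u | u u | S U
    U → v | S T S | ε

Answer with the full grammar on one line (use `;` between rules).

S → u | v v | u T; T → v | v S u | u u | S U | S; U → v | S T S

The nullable symbols are {U}.
ε ∉ L(G), so no ε-production is kept.
Expand every rule over subsets of its nullable positions: T → S U gives S U | S.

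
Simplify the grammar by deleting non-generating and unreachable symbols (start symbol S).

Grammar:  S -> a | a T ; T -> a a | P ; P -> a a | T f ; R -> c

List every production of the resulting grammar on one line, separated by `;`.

Generating nonterminals: {P, R, S, T}.
Reachable from S after that: {P, S, T}.
Removed useless symbols: {R} and every production mentioning them.

S -> a | a T; T -> a a | P; P -> a a | T f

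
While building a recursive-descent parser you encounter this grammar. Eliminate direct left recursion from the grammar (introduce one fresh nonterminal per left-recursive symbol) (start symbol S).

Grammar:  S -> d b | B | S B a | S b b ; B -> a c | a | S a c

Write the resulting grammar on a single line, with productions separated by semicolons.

S -> d b S' | B S'; B -> a c | a | S a c; S' -> B a S' | b b S' | eps

Directly left-recursive nonterminal: S.
For S: α = {B a, b b}, β = {d b, B}. Rewrite as S → β S' and S' → α S' | ε.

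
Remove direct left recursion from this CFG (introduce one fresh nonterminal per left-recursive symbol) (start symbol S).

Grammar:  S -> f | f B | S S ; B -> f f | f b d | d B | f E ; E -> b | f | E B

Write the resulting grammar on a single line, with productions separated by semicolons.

Left recursion appears on S, E.
For S: α = {S}, β = {f, f B}. Rewrite as S → β S' and S' → α S' | ε.
For E: α = {B}, β = {b, f}. Rewrite as E → β E' and E' → α E' | ε.

S -> f S' | f B S'; B -> f f | f b d | d B | f E; E -> b E' | f E'; S' -> S S' | ε; E' -> B E' | ε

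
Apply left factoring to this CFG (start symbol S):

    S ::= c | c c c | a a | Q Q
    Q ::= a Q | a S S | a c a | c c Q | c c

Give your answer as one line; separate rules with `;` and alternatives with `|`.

S has alternatives sharing prefix 'c': factor to S → c S' with S' → ε | c c.
Q has alternatives sharing prefix 'a': factor to Q → a Q' with Q' → Q | S S | c a.
Q has alternatives sharing prefix 'c c': factor to Q → c c Q'' with Q'' → Q | ε.

S ::= a a | Q Q | c S'; Q ::= a Q' | c c Q''; S' ::= epsilon | c c; Q' ::= Q | S S | c a; Q'' ::= Q | epsilon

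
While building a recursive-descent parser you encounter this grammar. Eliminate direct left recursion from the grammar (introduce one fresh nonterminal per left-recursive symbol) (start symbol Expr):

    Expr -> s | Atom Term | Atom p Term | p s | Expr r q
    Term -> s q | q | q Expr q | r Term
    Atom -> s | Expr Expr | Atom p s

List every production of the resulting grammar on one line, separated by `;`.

Expr -> s Expr1 | Atom Term Expr1 | Atom p Term Expr1 | p s Expr1; Term -> s q | q | q Expr q | r Term; Atom -> s Atom1 | Expr Expr Atom1; Expr1 -> r q Expr1 | ε; Atom1 -> p s Atom1 | ε

Left recursion appears on Expr, Atom.
For Expr: α = {r q}, β = {s, Atom Term, Atom p Term, p s}. Rewrite as Expr → β Expr1 and Expr1 → α Expr1 | ε.
For Atom: α = {p s}, β = {s, Expr Expr}. Rewrite as Atom → β Atom1 and Atom1 → α Atom1 | ε.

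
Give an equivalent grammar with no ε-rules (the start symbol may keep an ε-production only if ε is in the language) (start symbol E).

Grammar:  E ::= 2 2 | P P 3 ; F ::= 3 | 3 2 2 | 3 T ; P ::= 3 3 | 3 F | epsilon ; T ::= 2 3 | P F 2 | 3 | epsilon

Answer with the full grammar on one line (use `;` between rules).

Nullable set = {P, T}.
ε ∉ L(G), so no ε-production is kept.
For each production, add variants omitting each subset of nullable occurrences: E → P P 3 gives P P 3 | P 3 | 3. T → P F 2 gives P F 2 | F 2.

E ::= 2 2 | P P 3 | P 3 | 3; F ::= 3 | 3 2 2 | 3 T; P ::= 3 3 | 3 F; T ::= 2 3 | P F 2 | F 2 | 3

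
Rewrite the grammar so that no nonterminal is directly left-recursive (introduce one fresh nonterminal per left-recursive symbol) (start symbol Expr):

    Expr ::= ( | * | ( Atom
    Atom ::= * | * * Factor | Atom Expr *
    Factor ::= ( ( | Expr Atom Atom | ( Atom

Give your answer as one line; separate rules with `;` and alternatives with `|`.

Atom is directly left-recursive.
For Atom: α = {Expr *}, β = {*, * * Factor}. Rewrite as Atom → β Atom1 and Atom1 → α Atom1 | ε.

Expr ::= ( | * | ( Atom; Atom ::= * Atom1 | * * Factor Atom1; Factor ::= ( ( | Expr Atom Atom | ( Atom; Atom1 ::= Expr * Atom1 | ε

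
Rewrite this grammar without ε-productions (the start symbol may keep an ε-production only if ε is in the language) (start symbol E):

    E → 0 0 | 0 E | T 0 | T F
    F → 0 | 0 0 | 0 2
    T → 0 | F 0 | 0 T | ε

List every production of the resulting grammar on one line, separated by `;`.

The nullable symbols are {T}.
ε ∉ L(G), so no ε-production is kept.
For each production, add variants omitting each subset of nullable occurrences: E → T 0 gives T 0 | 0. E → T F gives T F | F.

E → 0 0 | 0 E | T 0 | 0 | T F | F; F → 0 | 0 0 | 0 2; T → 0 | F 0 | 0 T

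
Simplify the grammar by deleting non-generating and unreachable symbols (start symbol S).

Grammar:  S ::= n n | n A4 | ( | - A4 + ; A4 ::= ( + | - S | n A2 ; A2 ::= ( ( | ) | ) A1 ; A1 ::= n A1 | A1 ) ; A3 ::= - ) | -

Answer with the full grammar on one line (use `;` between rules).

S ::= n n | n A4 | ( | - A4 +; A4 ::= ( + | - S | n A2; A2 ::= ( ( | )

Generating nonterminals: {A2, A3, A4, S}.
Reachable from S after that: {A2, A4, S}.
Removed useless symbols: {A1, A3} and every production mentioning them.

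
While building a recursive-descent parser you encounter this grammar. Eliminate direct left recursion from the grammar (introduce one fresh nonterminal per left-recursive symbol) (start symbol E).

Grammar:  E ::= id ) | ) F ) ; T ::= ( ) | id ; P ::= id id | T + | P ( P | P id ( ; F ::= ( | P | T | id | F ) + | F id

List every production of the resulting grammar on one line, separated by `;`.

E ::= id ) | ) F ); T ::= ( ) | id; P ::= id id P' | T + P'; F ::= ( F' | P F' | T F' | id F'; P' ::= ( P P' | id ( P' | ε; F' ::= ) + F' | id F' | ε

Directly left-recursive nonterminals: P, F.
For P: α = {( P, id (}, β = {id id, T +}. Rewrite as P → β P' and P' → α P' | ε.
For F: α = {) +, id}, β = {(, P, T, id}. Rewrite as F → β F' and F' → α F' | ε.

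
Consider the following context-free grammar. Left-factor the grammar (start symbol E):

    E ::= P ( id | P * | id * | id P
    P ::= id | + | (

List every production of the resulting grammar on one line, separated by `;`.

E ::= P E' | id E''; P ::= id | + | (; E' ::= ( id | *; E'' ::= * | P

E has alternatives sharing prefix 'P': factor to E → P E' with E' → ( id | *.
E has alternatives sharing prefix 'id': factor to E → id E'' with E'' → * | P.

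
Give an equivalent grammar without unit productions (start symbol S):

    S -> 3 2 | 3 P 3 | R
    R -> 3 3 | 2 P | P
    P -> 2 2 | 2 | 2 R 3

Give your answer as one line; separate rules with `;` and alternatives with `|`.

S -> 3 2 | 3 P 3 | 2 2 | 2 | 2 R 3 | 3 3 | 2 P; R -> 2 2 | 2 | 2 R 3 | 3 3 | 2 P; P -> 2 2 | 2 | 2 R 3

Unit pairs: R ⇒* {P}; S ⇒* {P, R}.
For every A with A ⇒* B via unit rules, add B's non-unit alternatives to A; then delete every rule of the form X → Y.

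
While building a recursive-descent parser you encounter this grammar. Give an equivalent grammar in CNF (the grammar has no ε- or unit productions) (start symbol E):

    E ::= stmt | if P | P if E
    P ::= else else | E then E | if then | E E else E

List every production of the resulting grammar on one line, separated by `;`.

Introduce a nonterminal for each terminal appearing in a rule of length ≥ 2: X1 → if, X2 → else, X3 → then.
Binarize each right-hand side of length ≥ 3 by chaining fresh nonterminals (Y1, Y2, …): affected rules were E → P X1 E; P → E X3 E; P → E E X2 E.

E ::= stmt | X1 P | P Y1; P ::= X2 X2 | E Y2 | X1 X3 | E Y3; X1 ::= if; X2 ::= else; X3 ::= then; Y1 ::= X1 E; Y2 ::= X3 E; Y3 ::= E Y4; Y4 ::= X2 E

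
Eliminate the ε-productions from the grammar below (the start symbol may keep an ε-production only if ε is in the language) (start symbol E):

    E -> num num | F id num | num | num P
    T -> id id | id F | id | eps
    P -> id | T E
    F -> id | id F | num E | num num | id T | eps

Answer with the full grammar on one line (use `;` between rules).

E -> num num | F id num | id num | num | num P; T -> id id | id F | id; P -> id | T E | E; F -> id | id F | num E | num num | id T

Nullable nonterminals: {F, T}.
ε ∉ L(G), so no ε-production is kept.
Add the nullable-subset variants: E → F id num gives F id num | id num. T → id F gives id F | id. P → T E gives T E | E.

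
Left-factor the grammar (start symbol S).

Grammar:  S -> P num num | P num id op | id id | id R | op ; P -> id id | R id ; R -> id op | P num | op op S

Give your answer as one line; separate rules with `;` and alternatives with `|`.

S has alternatives sharing prefix 'P num': factor to S → P num S' with S' → num | id op.
S has alternatives sharing prefix 'id': factor to S → id S'' with S'' → id | R.

S -> op | P num S' | id S''; P -> id id | R id; R -> id op | P num | op op S; S' -> num | id op; S'' -> id | R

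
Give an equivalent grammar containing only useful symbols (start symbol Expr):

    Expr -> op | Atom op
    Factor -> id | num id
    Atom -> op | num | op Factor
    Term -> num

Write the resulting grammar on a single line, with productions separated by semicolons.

Generating nonterminals: {Atom, Expr, Factor, Term}.
Reachable from Expr after that: {Atom, Expr, Factor}.
Removed useless symbols: {Term} and every production mentioning them.

Expr -> op | Atom op; Factor -> id | num id; Atom -> op | num | op Factor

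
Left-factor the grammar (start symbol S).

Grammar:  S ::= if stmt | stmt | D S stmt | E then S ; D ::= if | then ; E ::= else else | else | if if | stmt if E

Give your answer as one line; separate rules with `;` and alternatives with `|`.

E has alternatives sharing prefix 'else': factor to E → else E' with E' → else | ε.

S ::= if stmt | stmt | D S stmt | E then S; D ::= if | then; E ::= if if | stmt if E | else E'; E' ::= else | ε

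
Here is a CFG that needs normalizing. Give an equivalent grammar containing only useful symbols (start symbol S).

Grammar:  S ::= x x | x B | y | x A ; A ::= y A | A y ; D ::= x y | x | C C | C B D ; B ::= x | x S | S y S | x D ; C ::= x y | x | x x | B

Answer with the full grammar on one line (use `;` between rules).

S ::= x x | x B | y; D ::= x y | x | C C | C B D; B ::= x | x S | S y S | x D; C ::= x y | x | x x | B

Generating nonterminals: {B, C, D, S}.
Reachable from S after that: {B, C, D, S}.
Removed useless symbols: {A} and every production mentioning them.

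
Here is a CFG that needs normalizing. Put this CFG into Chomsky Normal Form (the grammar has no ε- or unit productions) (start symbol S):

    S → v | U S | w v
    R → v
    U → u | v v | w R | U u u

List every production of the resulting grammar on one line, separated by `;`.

S → v | U S | X1 X2; R → v; U → u | X2 X2 | X1 R | U Y1; X1 → w; X2 → v; X3 → u; Y1 → X3 X3

Introduce a nonterminal for each terminal appearing in a rule of length ≥ 2: X1 → w, X2 → v, X3 → u.
Binarize each right-hand side of length ≥ 3 by chaining fresh nonterminals (Y1, Y2, …): affected rules were U → U X3 X3.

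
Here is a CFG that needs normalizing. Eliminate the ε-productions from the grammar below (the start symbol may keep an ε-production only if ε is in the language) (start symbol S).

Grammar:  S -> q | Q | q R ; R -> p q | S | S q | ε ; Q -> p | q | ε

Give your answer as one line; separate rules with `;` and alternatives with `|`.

S -> q | Q | q R | ε; R -> p q | S | S q | q; Q -> p | q

The nullable symbols are {Q, R, S}.
ε ∈ L(G) since S is nullable, so keep S → ε.
Expand every rule over subsets of its nullable positions: R → S q gives S q | q.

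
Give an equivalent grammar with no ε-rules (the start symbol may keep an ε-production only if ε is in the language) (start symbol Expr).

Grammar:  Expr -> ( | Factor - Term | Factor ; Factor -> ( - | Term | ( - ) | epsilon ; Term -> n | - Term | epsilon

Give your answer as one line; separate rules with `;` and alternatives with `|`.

The nullable symbols are {Expr, Factor, Term}.
ε ∈ L(G) since Expr is nullable, so keep Expr → ε.
Expand every rule over subsets of its nullable positions: Expr → Factor - Term gives Factor - Term | Factor - | - Term | -. Term → - Term gives - Term | -.

Expr -> ( | Factor - Term | Factor - | - Term | - | Factor | epsilon; Factor -> ( - | Term | ( - ); Term -> n | - Term | -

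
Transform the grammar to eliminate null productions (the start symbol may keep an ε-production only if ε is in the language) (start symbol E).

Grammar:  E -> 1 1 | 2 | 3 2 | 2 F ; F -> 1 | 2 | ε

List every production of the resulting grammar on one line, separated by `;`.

Nullable nonterminals: {F}.
ε ∉ L(G), so no ε-production is kept.

E -> 1 1 | 2 | 3 2 | 2 F; F -> 1 | 2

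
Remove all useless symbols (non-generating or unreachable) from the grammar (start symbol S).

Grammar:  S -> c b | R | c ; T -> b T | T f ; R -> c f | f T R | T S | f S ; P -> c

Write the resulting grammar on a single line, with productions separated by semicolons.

Generating nonterminals: {P, R, S}.
Reachable from S after that: {R, S}.
Removed useless symbols: {P, T} and every production mentioning them.

S -> c b | R | c; R -> c f | f S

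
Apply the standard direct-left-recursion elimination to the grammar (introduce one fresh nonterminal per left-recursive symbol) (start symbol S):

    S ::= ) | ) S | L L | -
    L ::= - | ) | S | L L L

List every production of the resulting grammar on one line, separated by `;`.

Left recursion appears on L.
For L: α = {L L}, β = {-, ), S}. Rewrite as L → β L' and L' → α L' | ε.

S ::= ) | ) S | L L | -; L ::= - L' | ) L' | S L'; L' ::= L L L' | ε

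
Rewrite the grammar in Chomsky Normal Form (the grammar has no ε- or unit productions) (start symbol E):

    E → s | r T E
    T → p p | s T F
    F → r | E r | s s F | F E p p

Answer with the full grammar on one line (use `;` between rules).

Introduce a nonterminal for each terminal appearing in a rule of length ≥ 2: X1 → r, X2 → p, X3 → s.
Binarize each right-hand side of length ≥ 3 by chaining fresh nonterminals (Y1, Y2, …): affected rules were E → X1 T E; T → X3 T F; F → X3 X3 F; F → F E X2 X2.

E → s | X1 Y1; T → X2 X2 | X3 Y2; F → r | E X1 | X3 Y3 | F Y4; X1 → r; X2 → p; X3 → s; Y1 → T E; Y2 → T F; Y3 → X3 F; Y4 → E Y5; Y5 → X2 X2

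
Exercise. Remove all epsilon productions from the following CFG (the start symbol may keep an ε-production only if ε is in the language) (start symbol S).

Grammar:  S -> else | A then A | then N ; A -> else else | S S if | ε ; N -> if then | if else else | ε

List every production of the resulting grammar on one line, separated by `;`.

The nullable symbols are {A, N}.
ε ∉ L(G), so no ε-production is kept.
For each production, add variants omitting each subset of nullable occurrences: S → A then A gives A then A | A then | then A | then.

S -> else | A then A | A then | then A | then | then N; A -> else else | S S if; N -> if then | if else else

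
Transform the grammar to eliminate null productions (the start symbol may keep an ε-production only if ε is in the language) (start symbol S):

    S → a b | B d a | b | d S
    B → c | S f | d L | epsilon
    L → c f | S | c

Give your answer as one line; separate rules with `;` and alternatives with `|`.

S → a b | B d a | d a | b | d S; B → c | S f | d L; L → c f | S | c

Nullable nonterminals: {B}.
ε ∉ L(G), so no ε-production is kept.
Add the nullable-subset variants: S → B d a gives B d a | d a.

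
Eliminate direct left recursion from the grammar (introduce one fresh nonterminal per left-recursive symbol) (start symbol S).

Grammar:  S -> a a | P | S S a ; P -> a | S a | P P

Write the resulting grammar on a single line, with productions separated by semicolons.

S -> a a S' | P S'; P -> a P' | S a P'; S' -> S a S' | ε; P' -> P P' | ε

Directly left-recursive nonterminals: S, P.
For S: α = {S a}, β = {a a, P}. Rewrite as S → β S' and S' → α S' | ε.
For P: α = {P}, β = {a, S a}. Rewrite as P → β P' and P' → α P' | ε.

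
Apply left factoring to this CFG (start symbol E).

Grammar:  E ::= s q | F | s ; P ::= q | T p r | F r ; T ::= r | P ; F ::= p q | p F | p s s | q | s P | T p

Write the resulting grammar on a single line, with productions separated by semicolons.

E has alternatives sharing prefix 's': factor to E → s E' with E' → q | ε.
F has alternatives sharing prefix 'p': factor to F → p F' with F' → q | F | s s.

E ::= F | s E'; P ::= q | T p r | F r; T ::= r | P; F ::= q | s P | T p | p F'; E' ::= q | ε; F' ::= q | F | s s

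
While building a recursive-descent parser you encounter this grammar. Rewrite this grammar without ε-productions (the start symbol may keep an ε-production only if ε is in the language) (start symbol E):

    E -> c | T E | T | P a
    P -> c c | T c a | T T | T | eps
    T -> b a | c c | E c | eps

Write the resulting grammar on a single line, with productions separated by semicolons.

E -> c | T E | T | P a | a | ε; P -> c c | T c a | c a | T T | T; T -> b a | c c | E c | c

Nullable set = {E, P, T}.
ε ∈ L(G) since E is nullable, so keep E → ε.
Add the nullable-subset variants: E → T E gives T E | T. E → P a gives P a | a. P → T c a gives T c a | c a. P → T T gives T T | T.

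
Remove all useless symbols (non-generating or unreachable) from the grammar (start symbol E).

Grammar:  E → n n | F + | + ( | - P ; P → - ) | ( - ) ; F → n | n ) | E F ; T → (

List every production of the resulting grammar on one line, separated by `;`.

E → n n | F + | + ( | - P; P → - ) | ( - ); F → n | n ) | E F

Generating nonterminals: {E, F, P, T}.
Reachable from E after that: {E, F, P}.
Removed useless symbols: {T} and every production mentioning them.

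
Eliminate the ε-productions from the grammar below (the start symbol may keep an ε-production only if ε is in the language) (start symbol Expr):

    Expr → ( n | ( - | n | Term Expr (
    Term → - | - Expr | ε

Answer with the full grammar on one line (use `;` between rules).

The nullable symbols are {Term}.
ε ∉ L(G), so no ε-production is kept.
Add the nullable-subset variants: Expr → Term Expr ( gives Term Expr ( | Expr (.

Expr → ( n | ( - | n | Term Expr ( | Expr (; Term → - | - Expr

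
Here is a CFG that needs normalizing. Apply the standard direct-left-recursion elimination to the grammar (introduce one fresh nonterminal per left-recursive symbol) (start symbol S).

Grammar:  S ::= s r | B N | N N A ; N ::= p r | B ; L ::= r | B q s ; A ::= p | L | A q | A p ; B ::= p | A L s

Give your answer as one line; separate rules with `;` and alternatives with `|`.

A is directly left-recursive.
For A: α = {q, p}, β = {p, L}. Rewrite as A → β A' and A' → α A' | ε.

S ::= s r | B N | N N A; N ::= p r | B; L ::= r | B q s; A ::= p A' | L A'; B ::= p | A L s; A' ::= q A' | p A' | ε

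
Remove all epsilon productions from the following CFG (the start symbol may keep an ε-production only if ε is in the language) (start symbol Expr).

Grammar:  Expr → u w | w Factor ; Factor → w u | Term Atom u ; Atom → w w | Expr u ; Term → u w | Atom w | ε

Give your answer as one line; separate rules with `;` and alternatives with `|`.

Expr → u w | w Factor; Factor → w u | Term Atom u | Atom u; Atom → w w | Expr u; Term → u w | Atom w

Nullable set = {Term}.
ε ∉ L(G), so no ε-production is kept.
Expand every rule over subsets of its nullable positions: Factor → Term Atom u gives Term Atom u | Atom u.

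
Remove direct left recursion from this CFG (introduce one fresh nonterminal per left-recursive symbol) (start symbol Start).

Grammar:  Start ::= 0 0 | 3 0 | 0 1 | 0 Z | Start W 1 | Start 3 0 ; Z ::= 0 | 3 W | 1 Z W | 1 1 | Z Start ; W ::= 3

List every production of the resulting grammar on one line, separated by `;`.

Directly left-recursive nonterminals: Start, Z.
For Start: α = {W 1, 3 0}, β = {0 0, 3 0, 0 1, 0 Z}. Rewrite as Start → β Start1 and Start1 → α Start1 | ε.
For Z: α = {Start}, β = {0, 3 W, 1 Z W, 1 1}. Rewrite as Z → β Z1 and Z1 → α Z1 | ε.

Start ::= 0 0 Start1 | 3 0 Start1 | 0 1 Start1 | 0 Z Start1; Z ::= 0 Z1 | 3 W Z1 | 1 Z W Z1 | 1 1 Z1; W ::= 3; Start1 ::= W 1 Start1 | 3 0 Start1 | eps; Z1 ::= Start Z1 | eps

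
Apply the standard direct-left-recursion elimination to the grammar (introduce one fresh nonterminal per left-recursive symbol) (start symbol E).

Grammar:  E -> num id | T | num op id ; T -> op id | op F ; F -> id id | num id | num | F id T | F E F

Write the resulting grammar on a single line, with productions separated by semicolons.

Directly left-recursive nonterminal: F.
For F: α = {id T, E F}, β = {id id, num id, num}. Rewrite as F → β F' and F' → α F' | ε.

E -> num id | T | num op id; T -> op id | op F; F -> id id F' | num id F' | num F'; F' -> id T F' | E F F' | ε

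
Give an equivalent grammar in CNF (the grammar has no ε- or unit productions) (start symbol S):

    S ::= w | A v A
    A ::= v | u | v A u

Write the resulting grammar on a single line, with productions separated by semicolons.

Introduce a nonterminal for each terminal appearing in a rule of length ≥ 2: X1 → v, X2 → u.
Binarize each right-hand side of length ≥ 3 by chaining fresh nonterminals (Y1, Y2, …): affected rules were S → A X1 A; A → X1 A X2.

S ::= w | A Y1; A ::= v | u | X1 Y2; X1 ::= v; X2 ::= u; Y1 ::= X1 A; Y2 ::= A X2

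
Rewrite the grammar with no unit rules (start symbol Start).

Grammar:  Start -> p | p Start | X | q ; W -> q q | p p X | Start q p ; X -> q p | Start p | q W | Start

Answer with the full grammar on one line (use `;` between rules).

Start -> p | p Start | q | q p | Start p | q W; W -> q q | p p X | Start q p; X -> p | p Start | q | q p | Start p | q W

Unit pairs: Start ⇒* {X}; X ⇒* {Start}.
For every A with A ⇒* B via unit rules, add B's non-unit alternatives to A; then delete every rule of the form X → Y.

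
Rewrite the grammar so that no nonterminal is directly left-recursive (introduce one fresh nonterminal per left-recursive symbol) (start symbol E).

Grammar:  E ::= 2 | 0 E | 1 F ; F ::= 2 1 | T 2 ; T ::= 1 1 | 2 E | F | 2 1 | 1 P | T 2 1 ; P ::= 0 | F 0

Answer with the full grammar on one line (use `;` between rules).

Left recursion appears on T.
For T: α = {2 1}, β = {1 1, 2 E, F, 2 1, 1 P}. Rewrite as T → β T' and T' → α T' | ε.

E ::= 2 | 0 E | 1 F; F ::= 2 1 | T 2; T ::= 1 1 T' | 2 E T' | F T' | 2 1 T' | 1 P T'; P ::= 0 | F 0; T' ::= 2 1 T' | ε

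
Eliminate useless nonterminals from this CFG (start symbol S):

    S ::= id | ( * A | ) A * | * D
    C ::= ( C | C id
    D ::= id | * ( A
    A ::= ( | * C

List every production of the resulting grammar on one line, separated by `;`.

S ::= id | ( * A | ) A * | * D; D ::= id | * ( A; A ::= (

Generating nonterminals: {A, D, S}.
Reachable from S after that: {A, D, S}.
Removed useless symbols: {C} and every production mentioning them.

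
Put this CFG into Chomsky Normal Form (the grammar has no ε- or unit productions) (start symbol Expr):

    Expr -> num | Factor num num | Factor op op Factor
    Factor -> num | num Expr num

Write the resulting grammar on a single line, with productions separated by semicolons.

Introduce a nonterminal for each terminal appearing in a rule of length ≥ 2: X1 → num, X2 → op.
Binarize each right-hand side of length ≥ 3 by chaining fresh nonterminals (Y1, Y2, …): affected rules were Expr → Factor X1 X1; Expr → Factor X2 X2 Factor; Factor → X1 Expr X1.

Expr -> num | Factor Y1 | Factor Y2; Factor -> num | X1 Y4; X1 -> num; X2 -> op; Y1 -> X1 X1; Y2 -> X2 Y3; Y3 -> X2 Factor; Y4 -> Expr X1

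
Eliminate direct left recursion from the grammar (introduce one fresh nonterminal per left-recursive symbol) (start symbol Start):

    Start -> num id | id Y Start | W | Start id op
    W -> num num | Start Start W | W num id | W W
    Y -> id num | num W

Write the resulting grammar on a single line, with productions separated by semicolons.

Start -> num id Start1 | id Y Start Start1 | W Start1; W -> num num W1 | Start Start W W1; Y -> id num | num W; Start1 -> id op Start1 | ε; W1 -> num id W1 | W W1 | ε

Start, W are directly left-recursive.
For Start: α = {id op}, β = {num id, id Y Start, W}. Rewrite as Start → β Start1 and Start1 → α Start1 | ε.
For W: α = {num id, W}, β = {num num, Start Start W}. Rewrite as W → β W1 and W1 → α W1 | ε.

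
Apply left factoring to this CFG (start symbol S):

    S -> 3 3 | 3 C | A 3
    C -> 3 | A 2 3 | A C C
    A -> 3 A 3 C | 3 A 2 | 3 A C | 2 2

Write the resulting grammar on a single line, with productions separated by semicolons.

S -> A 3 | 3 S'; C -> 3 | A C'; A -> 2 2 | 3 A A'; S' -> 3 | C; C' -> 2 3 | C C; A' -> 3 C | 2 | C

S has alternatives sharing prefix '3': factor to S → 3 S' with S' → 3 | C.
C has alternatives sharing prefix 'A': factor to C → A C' with C' → 2 3 | C C.
A has alternatives sharing prefix '3 A': factor to A → 3 A A' with A' → 3 C | 2 | C.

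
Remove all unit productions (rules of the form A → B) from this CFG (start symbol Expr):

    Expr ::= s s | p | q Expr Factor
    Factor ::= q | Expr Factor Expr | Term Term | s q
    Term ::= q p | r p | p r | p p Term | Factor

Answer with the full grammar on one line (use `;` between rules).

Unit pairs: Term ⇒* {Factor}.
Replace each nonterminal's rules with the union of the non-unit rules of every nonterminal it unit-derives.

Expr ::= s s | p | q Expr Factor; Factor ::= q | Expr Factor Expr | Term Term | s q; Term ::= q p | r p | p r | p p Term | q | Expr Factor Expr | Term Term | s q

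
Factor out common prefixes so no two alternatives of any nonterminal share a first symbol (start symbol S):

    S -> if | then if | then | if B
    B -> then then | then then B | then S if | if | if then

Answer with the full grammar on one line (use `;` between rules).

S -> if S' | then S''; B -> then B' | if B''; S' -> epsilon | B; S'' -> if | epsilon; B' -> S if | then B'''; B'' -> epsilon | then; B''' -> epsilon | B

S has alternatives sharing prefix 'if': factor to S → if S' with S' → ε | B.
S has alternatives sharing prefix 'then': factor to S → then S'' with S'' → if | ε.
B has alternatives sharing prefix 'then': factor to B → then B' with B' → then | then B | S if.
B has alternatives sharing prefix 'if': factor to B → if B'' with B'' → ε | then.
B' has alternatives sharing prefix 'then': factor to B' → then B''' with B''' → ε | B.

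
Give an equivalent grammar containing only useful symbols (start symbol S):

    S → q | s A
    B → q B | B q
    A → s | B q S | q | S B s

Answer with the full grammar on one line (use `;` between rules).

S → q | s A; A → s | q

Generating nonterminals: {A, S}.
Reachable from S after that: {A, S}.
Removed useless symbols: {B} and every production mentioning them.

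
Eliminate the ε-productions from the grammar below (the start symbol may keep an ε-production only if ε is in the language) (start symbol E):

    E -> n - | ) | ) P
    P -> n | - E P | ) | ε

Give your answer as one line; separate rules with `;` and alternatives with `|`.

E -> n - | ) | ) P; P -> n | - E P | - E | )

Nullable set = {P}.
ε ∉ L(G), so no ε-production is kept.
Expand every rule over subsets of its nullable positions: P → - E P gives - E P | - E.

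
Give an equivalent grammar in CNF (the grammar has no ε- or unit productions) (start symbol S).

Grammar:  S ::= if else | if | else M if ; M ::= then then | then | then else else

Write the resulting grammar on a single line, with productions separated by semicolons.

Introduce a nonterminal for each terminal appearing in a rule of length ≥ 2: X1 → if, X2 → else, X3 → then.
Binarize each right-hand side of length ≥ 3 by chaining fresh nonterminals (Y1, Y2, …): affected rules were S → X2 M X1; M → X3 X2 X2.

S ::= X1 X2 | if | X2 Y1; M ::= X3 X3 | then | X3 Y2; X1 ::= if; X2 ::= else; X3 ::= then; Y1 ::= M X1; Y2 ::= X2 X2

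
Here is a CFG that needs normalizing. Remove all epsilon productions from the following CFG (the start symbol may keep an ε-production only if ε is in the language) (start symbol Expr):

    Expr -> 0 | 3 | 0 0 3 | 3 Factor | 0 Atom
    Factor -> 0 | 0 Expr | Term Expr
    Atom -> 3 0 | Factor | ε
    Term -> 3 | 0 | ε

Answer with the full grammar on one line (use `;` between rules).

The nullable symbols are {Atom, Term}.
ε ∉ L(G), so no ε-production is kept.
Expand every rule over subsets of its nullable positions: Factor → Term Expr gives Term Expr | Expr.

Expr -> 0 | 3 | 0 0 3 | 3 Factor | 0 Atom; Factor -> 0 | 0 Expr | Term Expr | Expr; Atom -> 3 0 | Factor; Term -> 3 | 0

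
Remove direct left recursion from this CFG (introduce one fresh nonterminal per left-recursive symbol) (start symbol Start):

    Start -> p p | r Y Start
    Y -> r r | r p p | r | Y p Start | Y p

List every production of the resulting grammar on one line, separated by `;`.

Y is directly left-recursive.
For Y: α = {p Start, p}, β = {r r, r p p, r}. Rewrite as Y → β Y1 and Y1 → α Y1 | ε.

Start -> p p | r Y Start; Y -> r r Y1 | r p p Y1 | r Y1; Y1 -> p Start Y1 | p Y1 | epsilon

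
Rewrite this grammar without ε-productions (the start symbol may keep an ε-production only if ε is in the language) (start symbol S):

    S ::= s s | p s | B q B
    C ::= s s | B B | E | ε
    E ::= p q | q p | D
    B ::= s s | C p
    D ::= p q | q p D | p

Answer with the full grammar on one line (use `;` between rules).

S ::= s s | p s | B q B; C ::= s s | B B | E; E ::= p q | q p | D; B ::= s s | C p | p; D ::= p q | q p D | p

The nullable symbols are {C}.
ε ∉ L(G), so no ε-production is kept.
For each production, add variants omitting each subset of nullable occurrences: B → C p gives C p | p.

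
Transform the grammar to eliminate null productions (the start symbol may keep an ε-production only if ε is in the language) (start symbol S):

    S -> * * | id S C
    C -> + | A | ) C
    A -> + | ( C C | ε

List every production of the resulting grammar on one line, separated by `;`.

The nullable symbols are {A, C}.
ε ∉ L(G), so no ε-production is kept.
Expand every rule over subsets of its nullable positions: S → id S C gives id S C | id S. C → ) C gives ) C | ). A → ( C C gives ( C C | ( C | (.

S -> * * | id S C | id S; C -> + | A | ) C | ); A -> + | ( C C | ( C | (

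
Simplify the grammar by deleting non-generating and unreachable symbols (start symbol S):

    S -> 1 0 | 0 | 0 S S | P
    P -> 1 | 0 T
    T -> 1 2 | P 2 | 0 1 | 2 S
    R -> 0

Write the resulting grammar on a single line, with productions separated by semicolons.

S -> 1 0 | 0 | 0 S S | P; P -> 1 | 0 T; T -> 1 2 | P 2 | 0 1 | 2 S

Generating nonterminals: {P, R, S, T}.
Reachable from S after that: {P, S, T}.
Removed useless symbols: {R} and every production mentioning them.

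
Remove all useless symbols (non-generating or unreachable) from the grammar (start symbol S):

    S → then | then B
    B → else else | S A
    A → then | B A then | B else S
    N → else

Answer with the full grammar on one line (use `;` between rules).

S → then | then B; B → else else | S A; A → then | B A then | B else S

Generating nonterminals: {A, B, N, S}.
Reachable from S after that: {A, B, S}.
Removed useless symbols: {N} and every production mentioning them.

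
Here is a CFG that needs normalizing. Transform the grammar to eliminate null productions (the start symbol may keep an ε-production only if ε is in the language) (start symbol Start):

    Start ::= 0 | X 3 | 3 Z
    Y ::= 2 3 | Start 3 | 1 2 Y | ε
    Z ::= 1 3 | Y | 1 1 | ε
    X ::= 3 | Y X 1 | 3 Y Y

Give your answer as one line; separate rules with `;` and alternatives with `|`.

Start ::= 0 | X 3 | 3 Z | 3; Y ::= 2 3 | Start 3 | 1 2 Y | 1 2; Z ::= 1 3 | Y | 1 1; X ::= 3 | Y X 1 | X 1 | 3 Y Y | 3 Y

Nullable set = {Y, Z}.
ε ∉ L(G), so no ε-production is kept.
Expand every rule over subsets of its nullable positions: Start → 3 Z gives 3 Z | 3. Y → 1 2 Y gives 1 2 Y | 1 2. X → Y X 1 gives Y X 1 | X 1. X → 3 Y Y gives 3 Y Y | 3 Y.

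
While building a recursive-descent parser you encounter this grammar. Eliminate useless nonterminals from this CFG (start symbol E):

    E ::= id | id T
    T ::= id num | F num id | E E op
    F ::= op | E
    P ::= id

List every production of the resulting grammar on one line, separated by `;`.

Generating nonterminals: {E, F, P, T}.
Reachable from E after that: {E, F, T}.
Removed useless symbols: {P} and every production mentioning them.

E ::= id | id T; T ::= id num | F num id | E E op; F ::= op | E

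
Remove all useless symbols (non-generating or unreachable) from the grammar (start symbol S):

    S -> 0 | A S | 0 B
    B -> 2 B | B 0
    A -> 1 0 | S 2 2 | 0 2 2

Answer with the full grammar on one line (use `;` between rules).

S -> 0 | A S; A -> 1 0 | S 2 2 | 0 2 2

Generating nonterminals: {A, S}.
Reachable from S after that: {A, S}.
Removed useless symbols: {B} and every production mentioning them.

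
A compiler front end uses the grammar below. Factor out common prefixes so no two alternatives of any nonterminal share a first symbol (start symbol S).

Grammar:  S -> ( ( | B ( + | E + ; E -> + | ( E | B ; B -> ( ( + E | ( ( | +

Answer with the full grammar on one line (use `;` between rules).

B has alternatives sharing prefix '( (': factor to B → ( ( B' with B' → + E | ε.

S -> ( ( | B ( + | E +; E -> + | ( E | B; B -> + | ( ( B'; B' -> + E | ε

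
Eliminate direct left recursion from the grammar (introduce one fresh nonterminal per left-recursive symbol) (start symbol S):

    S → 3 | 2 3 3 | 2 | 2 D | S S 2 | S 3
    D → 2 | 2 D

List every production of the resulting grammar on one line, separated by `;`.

S → 3 S' | 2 3 3 S' | 2 S' | 2 D S'; D → 2 | 2 D; S' → S 2 S' | 3 S' | ε

Directly left-recursive nonterminal: S.
For S: α = {S 2, 3}, β = {3, 2 3 3, 2, 2 D}. Rewrite as S → β S' and S' → α S' | ε.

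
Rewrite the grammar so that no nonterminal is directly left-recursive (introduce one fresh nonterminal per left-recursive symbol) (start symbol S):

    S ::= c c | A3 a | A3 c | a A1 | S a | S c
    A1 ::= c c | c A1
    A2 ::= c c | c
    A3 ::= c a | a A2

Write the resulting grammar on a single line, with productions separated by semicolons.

Directly left-recursive nonterminal: S.
For S: α = {a, c}, β = {c c, A3 a, A3 c, a A1}. Rewrite as S → β S' and S' → α S' | ε.

S ::= c c S' | A3 a S' | A3 c S' | a A1 S'; A1 ::= c c | c A1; A2 ::= c c | c; A3 ::= c a | a A2; S' ::= a S' | c S' | ε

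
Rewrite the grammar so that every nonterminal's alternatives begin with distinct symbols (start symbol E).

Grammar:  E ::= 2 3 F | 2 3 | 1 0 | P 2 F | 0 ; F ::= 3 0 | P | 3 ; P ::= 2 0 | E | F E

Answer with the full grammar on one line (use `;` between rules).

E has alternatives sharing prefix '2 3': factor to E → 2 3 E' with E' → F | ε.
F has alternatives sharing prefix '3': factor to F → 3 F' with F' → 0 | ε.

E ::= 1 0 | P 2 F | 0 | 2 3 E'; F ::= P | 3 F'; P ::= 2 0 | E | F E; E' ::= F | ε; F' ::= 0 | ε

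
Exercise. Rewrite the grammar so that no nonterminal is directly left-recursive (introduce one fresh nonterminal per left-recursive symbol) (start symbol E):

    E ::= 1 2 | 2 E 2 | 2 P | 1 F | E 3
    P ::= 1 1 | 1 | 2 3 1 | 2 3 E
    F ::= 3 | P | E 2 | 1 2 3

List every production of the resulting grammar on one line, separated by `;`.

E ::= 1 2 E' | 2 E 2 E' | 2 P E' | 1 F E'; P ::= 1 1 | 1 | 2 3 1 | 2 3 E; F ::= 3 | P | E 2 | 1 2 3; E' ::= 3 E' | ε

Left recursion appears on E.
For E: α = {3}, β = {1 2, 2 E 2, 2 P, 1 F}. Rewrite as E → β E' and E' → α E' | ε.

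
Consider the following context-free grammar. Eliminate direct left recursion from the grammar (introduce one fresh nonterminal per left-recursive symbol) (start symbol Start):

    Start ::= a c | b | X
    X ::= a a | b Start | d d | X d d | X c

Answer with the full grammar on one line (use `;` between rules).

Start ::= a c | b | X; X ::= a a X1 | b Start X1 | d d X1; X1 ::= d d X1 | c X1 | ε

Left recursion appears on X.
For X: α = {d d, c}, β = {a a, b Start, d d}. Rewrite as X → β X1 and X1 → α X1 | ε.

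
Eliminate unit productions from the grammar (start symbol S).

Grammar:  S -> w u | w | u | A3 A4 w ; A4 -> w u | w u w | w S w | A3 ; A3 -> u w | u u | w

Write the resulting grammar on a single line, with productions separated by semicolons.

S -> w u | w | u | A3 A4 w; A4 -> w u | w u w | w S w | u w | u u | w; A3 -> u w | u u | w

Unit pairs: A4 ⇒* {A3}.
For each unit pair (A, B), copy every non-unit production of B to A, then drop all unit productions.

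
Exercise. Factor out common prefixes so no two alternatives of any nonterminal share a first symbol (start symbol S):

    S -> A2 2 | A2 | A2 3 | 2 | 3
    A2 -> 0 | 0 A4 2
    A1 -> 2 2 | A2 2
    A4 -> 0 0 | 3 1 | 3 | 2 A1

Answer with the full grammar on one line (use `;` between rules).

S -> 2 | 3 | A2 S'; A2 -> 0 A2'; A1 -> 2 2 | A2 2; A4 -> 0 0 | 2 A1 | 3 A4'; S' -> 2 | ε | 3; A2' -> ε | A4 2; A4' -> 1 | ε

S has alternatives sharing prefix 'A2': factor to S → A2 S' with S' → 2 | ε | 3.
A2 has alternatives sharing prefix '0': factor to A2 → 0 A2' with A2' → ε | A4 2.
A4 has alternatives sharing prefix '3': factor to A4 → 3 A4' with A4' → 1 | ε.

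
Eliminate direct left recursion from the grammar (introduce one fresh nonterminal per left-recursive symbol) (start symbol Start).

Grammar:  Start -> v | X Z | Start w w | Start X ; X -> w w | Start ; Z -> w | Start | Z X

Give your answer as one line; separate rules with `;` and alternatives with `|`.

Left recursion appears on Start, Z.
For Start: α = {w w, X}, β = {v, X Z}. Rewrite as Start → β Start1 and Start1 → α Start1 | ε.
For Z: α = {X}, β = {w, Start}. Rewrite as Z → β Z1 and Z1 → α Z1 | ε.

Start -> v Start1 | X Z Start1; X -> w w | Start; Z -> w Z1 | Start Z1; Start1 -> w w Start1 | X Start1 | ε; Z1 -> X Z1 | ε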